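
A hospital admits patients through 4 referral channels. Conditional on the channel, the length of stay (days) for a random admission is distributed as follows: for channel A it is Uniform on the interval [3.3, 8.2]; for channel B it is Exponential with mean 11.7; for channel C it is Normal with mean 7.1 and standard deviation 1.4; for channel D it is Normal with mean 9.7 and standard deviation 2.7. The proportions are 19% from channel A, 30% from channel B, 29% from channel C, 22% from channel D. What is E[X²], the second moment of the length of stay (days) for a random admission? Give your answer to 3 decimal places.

For each component E[X²] = Var + (mean)², giving A: 35.0633; B: 273.78; C: 52.37; D: 101.38.
Overall E[X²] = 0.19·35.0633 + 0.3·273.78 + 0.29·52.37 + 0.22·101.38 = 126.287.

126.287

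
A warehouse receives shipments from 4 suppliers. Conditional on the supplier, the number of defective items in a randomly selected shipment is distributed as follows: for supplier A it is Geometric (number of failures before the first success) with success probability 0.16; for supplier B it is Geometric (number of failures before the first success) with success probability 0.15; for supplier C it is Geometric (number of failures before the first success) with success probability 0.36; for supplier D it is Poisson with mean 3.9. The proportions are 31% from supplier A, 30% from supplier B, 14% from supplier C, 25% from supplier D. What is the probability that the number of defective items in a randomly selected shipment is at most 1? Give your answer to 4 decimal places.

0.2820

Conditional on each supplier, P(X ≤ 1): A: 0.2944; B: 0.2775; C: 0.5904; D: 0.0991854.
By total probability, P(X ≤ 1) = 0.31·0.2944 + 0.3·0.2775 + 0.14·0.5904 + 0.25·0.0991854 = 0.281966.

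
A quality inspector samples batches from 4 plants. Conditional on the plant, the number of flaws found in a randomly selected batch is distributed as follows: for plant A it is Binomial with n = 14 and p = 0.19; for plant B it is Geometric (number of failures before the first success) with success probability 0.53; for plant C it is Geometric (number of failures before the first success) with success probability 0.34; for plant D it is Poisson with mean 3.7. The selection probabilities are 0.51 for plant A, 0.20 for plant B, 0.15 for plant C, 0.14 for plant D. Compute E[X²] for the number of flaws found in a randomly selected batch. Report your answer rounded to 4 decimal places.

9.0555

For each component E[X²] = Var + (mean)², giving A: 9.2302; B: 2.45959; C: 9.47751; D: 17.39.
Overall E[X²] = 0.51·9.2302 + 0.2·2.45959 + 0.15·9.47751 + 0.14·17.39 = 9.05555.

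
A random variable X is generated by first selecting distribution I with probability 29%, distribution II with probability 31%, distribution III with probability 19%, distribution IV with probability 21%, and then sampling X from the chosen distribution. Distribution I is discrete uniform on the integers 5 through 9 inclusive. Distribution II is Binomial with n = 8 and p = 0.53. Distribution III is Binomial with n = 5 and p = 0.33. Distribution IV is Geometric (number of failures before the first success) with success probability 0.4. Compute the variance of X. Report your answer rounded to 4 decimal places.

Per component, I: μ=7, E[X²]=51; II: μ=4.24, E[X²]=19.9704; III: μ=1.65, E[X²]=3.828; IV: μ=1.5, E[X²]=6.
E[X] = 0.29·7 + 0.31·4.24 + 0.19·1.65 + 0.21·1.5 = 3.9729.
E[X²] = 0.29·51 + 0.31·19.9704 + 0.19·3.828 + 0.21·6 = 22.9681.
Var(X) = E[X²] − (E[X])² = 22.9681 − 15.7839 = 7.18421.

7.1842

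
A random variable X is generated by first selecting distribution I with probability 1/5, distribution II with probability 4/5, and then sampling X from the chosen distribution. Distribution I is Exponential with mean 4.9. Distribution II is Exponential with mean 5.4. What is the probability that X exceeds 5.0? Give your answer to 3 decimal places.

Conditional on each component, P(X > 5.0): I: 0.360448; II: 0.396164.
By total probability, P(X > 5.0) = 0.2·0.360448 + 0.8·0.396164 = 0.389021.

0.389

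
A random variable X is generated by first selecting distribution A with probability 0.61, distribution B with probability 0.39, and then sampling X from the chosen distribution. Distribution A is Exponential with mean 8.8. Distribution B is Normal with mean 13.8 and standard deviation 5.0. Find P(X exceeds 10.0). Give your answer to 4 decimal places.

Conditional on each component, P(X > 10.0): A: 0.320984; B: 0.776373.
By total probability, P(X > 10.0) = 0.61·0.320984 + 0.39·0.776373 = 0.498586.

0.4986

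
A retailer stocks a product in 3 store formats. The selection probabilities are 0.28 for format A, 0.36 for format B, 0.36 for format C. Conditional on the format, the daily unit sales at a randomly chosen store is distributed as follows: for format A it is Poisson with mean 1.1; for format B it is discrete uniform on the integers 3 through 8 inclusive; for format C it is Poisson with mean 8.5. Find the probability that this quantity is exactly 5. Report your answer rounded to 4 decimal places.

0.0883

Conditional on each format, P(X = 5): A: 0.00446744; B: 0.166667; C: 0.0752333.
By total probability, P(X = 5) = 0.28·0.00446744 + 0.36·0.166667 + 0.36·0.0752333 = 0.0883349.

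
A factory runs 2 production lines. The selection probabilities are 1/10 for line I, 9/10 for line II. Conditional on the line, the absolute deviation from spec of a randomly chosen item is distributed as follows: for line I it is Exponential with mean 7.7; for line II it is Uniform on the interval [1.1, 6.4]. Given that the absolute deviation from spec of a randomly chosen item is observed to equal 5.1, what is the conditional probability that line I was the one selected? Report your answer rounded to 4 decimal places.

0.0379

Likelihoods f(5.1 | ·): I: 0.0669668; II: 0.188679.
Posterior ∝ prior × likelihood. Numerator for I: 0.1·0.0669668 = 0.00669668.
Normalizing constant: 0.1·0.0669668 + 0.9·0.188679 = 0.176508.
P(I | observation) = 0.00669668 / 0.176508 = 0.0379398.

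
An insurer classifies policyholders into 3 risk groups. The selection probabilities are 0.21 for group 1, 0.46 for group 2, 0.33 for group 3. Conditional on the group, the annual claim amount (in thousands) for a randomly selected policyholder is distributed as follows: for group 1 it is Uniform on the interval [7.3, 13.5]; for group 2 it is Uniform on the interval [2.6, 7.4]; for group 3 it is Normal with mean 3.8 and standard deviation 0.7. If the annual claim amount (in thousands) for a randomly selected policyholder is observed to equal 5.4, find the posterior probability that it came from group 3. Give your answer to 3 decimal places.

0.126

Likelihoods f(5.4 | ·): 1: 0; 2: 0.208333; 3: 0.0418147.
Posterior ∝ prior × likelihood. Numerator for 3: 0.33·0.0418147 = 0.0137988.
Normalizing constant: 0.21·0 + 0.46·0.208333 + 0.33·0.0418147 = 0.109632.
P(3 | observation) = 0.0137988 / 0.109632 = 0.125865.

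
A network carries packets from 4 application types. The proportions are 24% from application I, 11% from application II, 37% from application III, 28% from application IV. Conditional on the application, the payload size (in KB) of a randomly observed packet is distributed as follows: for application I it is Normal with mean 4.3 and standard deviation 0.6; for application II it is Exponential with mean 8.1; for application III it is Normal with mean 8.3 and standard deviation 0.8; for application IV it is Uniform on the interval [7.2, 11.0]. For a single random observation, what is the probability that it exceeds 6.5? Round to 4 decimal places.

Conditional on each application, P(X > 6.5): I: 0.000122866; II: 0.448221; III: 0.987776; IV: 1.
By total probability, P(X > 6.5) = 0.24·0.000122866 + 0.11·0.448221 + 0.37·0.987776 + 0.28·1 = 0.694811.

0.6948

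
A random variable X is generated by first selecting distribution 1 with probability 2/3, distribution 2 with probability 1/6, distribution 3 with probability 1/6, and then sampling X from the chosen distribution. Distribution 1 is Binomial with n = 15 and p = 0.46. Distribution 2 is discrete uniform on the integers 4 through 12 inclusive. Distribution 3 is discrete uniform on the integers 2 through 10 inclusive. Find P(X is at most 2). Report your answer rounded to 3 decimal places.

Conditional on each component, P(X ≤ 2): 1: 0.00870983; 2: 0; 3: 0.111111.
By total probability, P(X ≤ 2) = 0.666667·0.00870983 + 0.166667·0 + 0.166667·0.111111 = 0.0243251.

0.024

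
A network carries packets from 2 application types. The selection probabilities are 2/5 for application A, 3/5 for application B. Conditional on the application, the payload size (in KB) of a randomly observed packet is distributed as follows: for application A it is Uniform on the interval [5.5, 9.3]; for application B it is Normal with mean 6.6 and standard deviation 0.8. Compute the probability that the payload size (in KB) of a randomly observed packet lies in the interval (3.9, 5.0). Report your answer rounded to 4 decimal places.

0.0134

Conditional on each application, P(3.9 < X < 5.0): A: 0; B: 0.0223811.
By total probability, P(3.9 < X < 5.0) = 0.4·0 + 0.6·0.0223811 = 0.0134286.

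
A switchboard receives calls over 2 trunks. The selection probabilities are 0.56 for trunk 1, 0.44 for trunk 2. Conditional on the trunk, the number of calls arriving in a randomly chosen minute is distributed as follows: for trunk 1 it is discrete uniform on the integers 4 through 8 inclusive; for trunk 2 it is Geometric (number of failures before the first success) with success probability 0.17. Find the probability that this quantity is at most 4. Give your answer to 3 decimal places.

0.379

Conditional on each trunk, P(X ≤ 4): 1: 0.2; 2: 0.606096.
By total probability, P(X ≤ 4) = 0.56·0.2 + 0.44·0.606096 = 0.378682.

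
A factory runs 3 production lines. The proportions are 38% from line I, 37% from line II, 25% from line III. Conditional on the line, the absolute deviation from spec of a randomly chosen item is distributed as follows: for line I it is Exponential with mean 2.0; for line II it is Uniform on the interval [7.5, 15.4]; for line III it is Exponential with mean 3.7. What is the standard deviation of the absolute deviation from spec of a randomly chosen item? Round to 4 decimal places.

5.0252

Per component, I: μ=2, E[X²]=8; II: μ=11.45, E[X²]=136.303; III: μ=3.7, E[X²]=27.38.
E[X] = 0.38·2 + 0.37·11.45 + 0.25·3.7 = 5.9215.
E[X²] = 0.38·8 + 0.37·136.303 + 0.25·27.38 = 60.3172.
Var(X) = E[X²] − (E[X])² = 60.3172 − 35.0642 = 25.2531.
SD(X) = √25.2531 = 5.02524.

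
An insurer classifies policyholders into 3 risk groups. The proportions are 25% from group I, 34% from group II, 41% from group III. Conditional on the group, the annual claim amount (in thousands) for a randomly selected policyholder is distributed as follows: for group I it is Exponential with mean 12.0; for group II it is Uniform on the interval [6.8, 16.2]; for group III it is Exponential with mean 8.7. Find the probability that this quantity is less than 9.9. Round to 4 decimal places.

0.5312

Conditional on each group, P(X < 9.9): I: 0.561765; II: 0.329787; III: 0.679519.
By total probability, P(X < 9.9) = 0.25·0.561765 + 0.34·0.329787 + 0.41·0.679519 = 0.531172.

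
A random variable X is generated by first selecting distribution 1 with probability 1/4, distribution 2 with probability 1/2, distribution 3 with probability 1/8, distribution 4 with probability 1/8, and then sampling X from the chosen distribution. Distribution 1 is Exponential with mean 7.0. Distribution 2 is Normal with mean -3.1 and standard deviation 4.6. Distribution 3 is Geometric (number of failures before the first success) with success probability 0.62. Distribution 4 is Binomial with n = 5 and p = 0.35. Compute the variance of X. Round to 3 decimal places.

40.335

Per component, 1: μ=7, E[X²]=98; 2: μ=-3.1, E[X²]=30.77; 3: μ=0.612903, E[X²]=1.3642; 4: μ=1.75, E[X²]=4.2.
E[X] = 0.25·7 + 0.5·-3.1 + 0.125·0.612903 + 0.125·1.75 = 0.495363.
E[X²] = 0.25·98 + 0.5·30.77 + 0.125·1.3642 + 0.125·4.2 = 40.5805.
Var(X) = E[X²] − (E[X])² = 40.5805 − 0.245384 = 40.3351.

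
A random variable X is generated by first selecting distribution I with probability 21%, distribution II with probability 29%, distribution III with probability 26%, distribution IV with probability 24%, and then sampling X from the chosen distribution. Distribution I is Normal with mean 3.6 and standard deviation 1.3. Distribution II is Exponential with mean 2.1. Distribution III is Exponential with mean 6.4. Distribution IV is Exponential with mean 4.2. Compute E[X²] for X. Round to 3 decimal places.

For each component E[X²] = Var + (mean)², giving I: 14.65; II: 8.82; III: 81.92; IV: 35.28.
Overall E[X²] = 0.21·14.65 + 0.29·8.82 + 0.26·81.92 + 0.24·35.28 = 35.4007.

35.401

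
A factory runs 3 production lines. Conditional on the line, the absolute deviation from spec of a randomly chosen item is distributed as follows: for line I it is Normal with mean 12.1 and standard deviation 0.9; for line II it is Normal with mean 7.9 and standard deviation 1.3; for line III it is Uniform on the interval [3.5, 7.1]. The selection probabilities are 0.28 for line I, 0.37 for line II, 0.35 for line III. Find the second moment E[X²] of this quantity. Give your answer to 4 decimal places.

For each component E[X²] = Var + (mean)², giving I: 147.22; II: 64.1; III: 29.17.
Overall E[X²] = 0.28·147.22 + 0.37·64.1 + 0.35·29.17 = 75.1481.

75.1481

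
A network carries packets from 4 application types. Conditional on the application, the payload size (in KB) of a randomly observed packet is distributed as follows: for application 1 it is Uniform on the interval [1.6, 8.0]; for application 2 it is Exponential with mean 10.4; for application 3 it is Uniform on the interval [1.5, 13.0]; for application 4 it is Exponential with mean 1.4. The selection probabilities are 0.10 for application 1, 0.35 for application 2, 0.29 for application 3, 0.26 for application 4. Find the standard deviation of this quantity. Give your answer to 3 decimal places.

7.378

Per component, 1: μ=4.8, E[X²]=26.4533; 2: μ=10.4, E[X²]=216.32; 3: μ=7.25, E[X²]=63.5833; 4: μ=1.4, E[X²]=3.92.
E[X] = 0.1·4.8 + 0.35·10.4 + 0.29·7.25 + 0.26·1.4 = 6.5865.
E[X²] = 0.1·26.4533 + 0.35·216.32 + 0.29·63.5833 + 0.26·3.92 = 97.8157.
Var(X) = E[X²] − (E[X])² = 97.8157 − 43.382 = 54.4337.
SD(X) = √54.4337 = 7.37792.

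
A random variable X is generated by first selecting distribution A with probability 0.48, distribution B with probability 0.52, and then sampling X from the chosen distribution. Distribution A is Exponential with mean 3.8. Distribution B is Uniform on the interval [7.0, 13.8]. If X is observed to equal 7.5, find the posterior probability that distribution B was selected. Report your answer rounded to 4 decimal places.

0.8133

Likelihoods f(7.5 | ·): A: 0.0365642; B: 0.147059.
Posterior ∝ prior × likelihood. Numerator for B: 0.52·0.147059 = 0.0764706.
Normalizing constant: 0.48·0.0365642 + 0.52·0.147059 = 0.0940214.
P(B | observation) = 0.0764706 / 0.0940214 = 0.813332.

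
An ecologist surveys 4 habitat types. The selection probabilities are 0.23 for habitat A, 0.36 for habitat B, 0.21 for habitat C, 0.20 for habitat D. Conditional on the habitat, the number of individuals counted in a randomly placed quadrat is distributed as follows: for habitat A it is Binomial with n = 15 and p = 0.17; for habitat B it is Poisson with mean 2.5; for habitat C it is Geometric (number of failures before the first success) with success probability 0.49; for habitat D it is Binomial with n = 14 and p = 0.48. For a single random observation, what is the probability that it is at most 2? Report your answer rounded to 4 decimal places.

0.4990

Conditional on each habitat, P(X ≤ 2): A: 0.518108; B: 0.543813; C: 0.867349; D: 0.00966686.
By total probability, P(X ≤ 2) = 0.23·0.518108 + 0.36·0.543813 + 0.21·0.867349 + 0.2·0.00966686 = 0.499014.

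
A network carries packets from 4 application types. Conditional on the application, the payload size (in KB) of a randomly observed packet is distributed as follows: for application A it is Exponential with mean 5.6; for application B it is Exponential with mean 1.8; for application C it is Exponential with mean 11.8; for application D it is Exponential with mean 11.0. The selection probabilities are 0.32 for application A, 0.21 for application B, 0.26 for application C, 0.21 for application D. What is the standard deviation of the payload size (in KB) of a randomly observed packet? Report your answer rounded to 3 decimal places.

9.364

Per component, A: μ=5.6, E[X²]=62.72; B: μ=1.8, E[X²]=6.48; C: μ=11.8, E[X²]=278.48; D: μ=11, E[X²]=242.
E[X] = 0.32·5.6 + 0.21·1.8 + 0.26·11.8 + 0.21·11 = 7.548.
E[X²] = 0.32·62.72 + 0.21·6.48 + 0.26·278.48 + 0.21·242 = 144.656.
Var(X) = E[X²] − (E[X])² = 144.656 − 56.9723 = 87.6837.
SD(X) = √87.6837 = 9.36396.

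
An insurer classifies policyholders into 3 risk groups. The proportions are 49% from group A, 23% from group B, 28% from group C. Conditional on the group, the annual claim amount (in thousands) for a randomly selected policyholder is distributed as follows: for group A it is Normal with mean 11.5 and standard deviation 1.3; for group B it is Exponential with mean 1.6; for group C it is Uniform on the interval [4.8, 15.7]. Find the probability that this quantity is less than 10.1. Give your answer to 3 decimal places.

0.435

Conditional on each group, P(X < 10.1): A: 0.140757; B: 0.998187; C: 0.486239.
By total probability, P(X < 10.1) = 0.49·0.140757 + 0.23·0.998187 + 0.28·0.486239 = 0.434701.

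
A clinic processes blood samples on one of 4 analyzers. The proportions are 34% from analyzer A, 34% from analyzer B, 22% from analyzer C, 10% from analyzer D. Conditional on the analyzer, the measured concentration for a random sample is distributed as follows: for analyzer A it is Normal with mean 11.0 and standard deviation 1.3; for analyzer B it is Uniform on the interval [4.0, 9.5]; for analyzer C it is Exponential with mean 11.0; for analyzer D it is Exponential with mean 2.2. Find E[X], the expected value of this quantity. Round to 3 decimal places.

Component means — A: 11; B: 6.75; C: 11; D: 2.2.
E[X] = 0.34·11 + 0.34·6.75 + 0.22·11 + 0.1·2.2 = 8.675.

8.675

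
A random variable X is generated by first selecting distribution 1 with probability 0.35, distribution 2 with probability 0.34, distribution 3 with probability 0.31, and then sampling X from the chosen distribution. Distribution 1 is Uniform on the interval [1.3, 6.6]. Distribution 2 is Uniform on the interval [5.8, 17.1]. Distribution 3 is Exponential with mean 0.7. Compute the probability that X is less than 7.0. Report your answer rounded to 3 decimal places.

Conditional on each component, P(X < 7.0): 1: 1; 2: 0.106195; 3: 0.999955.
By total probability, P(X < 7.0) = 0.35·1 + 0.34·0.106195 + 0.31·0.999955 = 0.696092.

0.696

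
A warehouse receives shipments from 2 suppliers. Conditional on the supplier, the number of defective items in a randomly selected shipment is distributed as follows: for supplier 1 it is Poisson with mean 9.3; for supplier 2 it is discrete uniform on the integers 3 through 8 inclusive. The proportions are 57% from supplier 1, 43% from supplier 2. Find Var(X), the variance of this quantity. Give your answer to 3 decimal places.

10.094

Per component, 1: μ=9.3, E[X²]=95.79; 2: μ=5.5, E[X²]=33.1667.
E[X] = 0.57·9.3 + 0.43·5.5 = 7.666.
E[X²] = 0.57·95.79 + 0.43·33.1667 = 68.862.
Var(X) = E[X²] − (E[X])² = 68.862 − 58.7676 = 10.0944.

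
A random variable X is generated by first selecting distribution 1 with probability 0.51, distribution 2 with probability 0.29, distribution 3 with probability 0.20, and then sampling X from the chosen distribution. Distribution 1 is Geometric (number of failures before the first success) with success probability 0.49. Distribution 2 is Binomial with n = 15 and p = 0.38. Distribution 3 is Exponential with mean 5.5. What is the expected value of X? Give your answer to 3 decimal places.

3.284

Component means — 1: 1.04082; 2: 5.7; 3: 5.5.
E[X] = 0.51·1.04082 + 0.29·5.7 + 0.2·5.5 = 3.28382.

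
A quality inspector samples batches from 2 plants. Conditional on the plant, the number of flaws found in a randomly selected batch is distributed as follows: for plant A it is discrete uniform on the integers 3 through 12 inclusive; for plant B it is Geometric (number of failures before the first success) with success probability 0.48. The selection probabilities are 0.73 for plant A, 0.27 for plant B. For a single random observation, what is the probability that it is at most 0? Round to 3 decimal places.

0.130

Conditional on each plant, P(X ≤ 0): A: 0; B: 0.48.
By total probability, P(X ≤ 0) = 0.73·0 + 0.27·0.48 = 0.1296.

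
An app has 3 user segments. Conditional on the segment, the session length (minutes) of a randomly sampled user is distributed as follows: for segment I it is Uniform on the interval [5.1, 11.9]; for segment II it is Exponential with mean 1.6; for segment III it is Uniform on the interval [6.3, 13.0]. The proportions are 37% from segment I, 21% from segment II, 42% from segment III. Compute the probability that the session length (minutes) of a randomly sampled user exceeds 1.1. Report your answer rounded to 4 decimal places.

Conditional on each segment, P(X > 1.1): I: 1; II: 0.502832; III: 1.
By total probability, P(X > 1.1) = 0.37·1 + 0.21·0.502832 + 0.42·1 = 0.895595.

0.8956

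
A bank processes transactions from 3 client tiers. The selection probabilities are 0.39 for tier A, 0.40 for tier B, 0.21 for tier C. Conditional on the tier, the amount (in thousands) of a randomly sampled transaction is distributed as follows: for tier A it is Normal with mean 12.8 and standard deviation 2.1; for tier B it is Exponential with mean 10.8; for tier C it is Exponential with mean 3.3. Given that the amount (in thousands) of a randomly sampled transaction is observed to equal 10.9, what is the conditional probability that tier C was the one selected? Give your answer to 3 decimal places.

0.036

Likelihoods f(10.9 | ·): A: 0.126164; B: 0.033749; C: 0.0111429.
Posterior ∝ prior × likelihood. Numerator for C: 0.21·0.0111429 = 0.00234001.
Normalizing constant: 0.39·0.126164 + 0.4·0.033749 + 0.21·0.0111429 = 0.0650435.
P(C | observation) = 0.00234001 / 0.0650435 = 0.035976.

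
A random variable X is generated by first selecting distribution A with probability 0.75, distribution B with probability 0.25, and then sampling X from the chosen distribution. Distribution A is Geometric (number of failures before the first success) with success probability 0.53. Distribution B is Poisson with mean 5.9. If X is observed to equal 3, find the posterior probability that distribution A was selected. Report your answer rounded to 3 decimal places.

Likelihoods P(X=3 | ·): A: 0.0550262; B: 0.0937707.
Posterior ∝ prior × likelihood. Numerator for A: 0.75·0.0550262 = 0.0412696.
Normalizing constant: 0.75·0.0550262 + 0.25·0.0937707 = 0.0647123.
P(A | observation) = 0.0412696 / 0.0647123 = 0.63774.

0.638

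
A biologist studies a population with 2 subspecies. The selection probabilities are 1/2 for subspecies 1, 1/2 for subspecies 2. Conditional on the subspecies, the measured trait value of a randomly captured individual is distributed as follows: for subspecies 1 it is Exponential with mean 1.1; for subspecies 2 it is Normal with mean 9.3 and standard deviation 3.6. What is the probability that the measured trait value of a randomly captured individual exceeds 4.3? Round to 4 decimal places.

0.4688

Conditional on each subspecies, P(X > 4.3): 1: 0.0200587; 2: 0.917567.
By total probability, P(X > 4.3) = 0.5·0.0200587 + 0.5·0.917567 = 0.468813.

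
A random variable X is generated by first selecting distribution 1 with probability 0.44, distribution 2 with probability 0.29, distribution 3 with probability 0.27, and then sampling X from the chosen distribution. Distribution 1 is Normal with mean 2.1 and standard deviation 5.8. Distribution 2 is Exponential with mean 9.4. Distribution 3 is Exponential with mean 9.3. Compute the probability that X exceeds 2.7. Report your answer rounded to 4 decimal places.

Conditional on each component, P(X > 2.7): 1: 0.458804; 2: 0.750336; 3: 0.748022.
By total probability, P(X > 2.7) = 0.44·0.458804 + 0.29·0.750336 + 0.27·0.748022 = 0.621437.

0.6214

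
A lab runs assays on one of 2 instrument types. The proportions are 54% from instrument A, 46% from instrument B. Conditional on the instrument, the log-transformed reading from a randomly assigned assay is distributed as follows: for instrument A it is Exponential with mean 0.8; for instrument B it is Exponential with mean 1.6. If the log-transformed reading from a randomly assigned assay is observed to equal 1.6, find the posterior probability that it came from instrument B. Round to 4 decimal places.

Likelihoods f(1.6 | ·): A: 0.169169; B: 0.229925.
Posterior ∝ prior × likelihood. Numerator for B: 0.46·0.229925 = 0.105765.
Normalizing constant: 0.54·0.169169 + 0.46·0.229925 = 0.197117.
P(B | observation) = 0.105765 / 0.197117 = 0.536562.

0.5366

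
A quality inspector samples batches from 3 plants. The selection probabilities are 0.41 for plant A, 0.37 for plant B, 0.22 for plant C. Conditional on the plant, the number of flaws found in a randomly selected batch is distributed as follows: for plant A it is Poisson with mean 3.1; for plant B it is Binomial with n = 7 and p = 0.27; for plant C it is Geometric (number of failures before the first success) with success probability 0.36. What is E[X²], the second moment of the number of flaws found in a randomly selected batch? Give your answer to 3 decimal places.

For each component E[X²] = Var + (mean)², giving A: 12.71; B: 4.9518; C: 8.09877.
Overall E[X²] = 0.41·12.71 + 0.37·4.9518 + 0.22·8.09877 = 8.82499.

8.825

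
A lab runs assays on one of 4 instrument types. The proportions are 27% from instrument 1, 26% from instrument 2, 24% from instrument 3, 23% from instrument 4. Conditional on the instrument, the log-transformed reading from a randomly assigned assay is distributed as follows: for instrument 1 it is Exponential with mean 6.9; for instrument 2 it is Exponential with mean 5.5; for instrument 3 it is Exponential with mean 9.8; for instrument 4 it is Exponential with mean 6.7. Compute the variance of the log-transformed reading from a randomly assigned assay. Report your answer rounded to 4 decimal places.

56.5494

Per component, 1: μ=6.9, E[X²]=95.22; 2: μ=5.5, E[X²]=60.5; 3: μ=9.8, E[X²]=192.08; 4: μ=6.7, E[X²]=89.78.
E[X] = 0.27·6.9 + 0.26·5.5 + 0.24·9.8 + 0.23·6.7 = 7.186.
E[X²] = 0.27·95.22 + 0.26·60.5 + 0.24·192.08 + 0.23·89.78 = 108.188.
Var(X) = E[X²] − (E[X])² = 108.188 − 51.6386 = 56.5494.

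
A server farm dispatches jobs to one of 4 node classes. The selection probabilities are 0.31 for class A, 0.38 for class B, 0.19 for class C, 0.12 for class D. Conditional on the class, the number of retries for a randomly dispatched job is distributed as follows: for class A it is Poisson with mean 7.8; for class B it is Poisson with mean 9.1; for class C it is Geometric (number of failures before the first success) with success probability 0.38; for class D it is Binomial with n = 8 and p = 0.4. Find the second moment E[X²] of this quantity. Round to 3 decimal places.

58.985

For each component E[X²] = Var + (mean)², giving A: 68.64; B: 91.91; C: 6.95568; D: 12.16.
Overall E[X²] = 0.31·68.64 + 0.38·91.91 + 0.19·6.95568 + 0.12·12.16 = 58.985.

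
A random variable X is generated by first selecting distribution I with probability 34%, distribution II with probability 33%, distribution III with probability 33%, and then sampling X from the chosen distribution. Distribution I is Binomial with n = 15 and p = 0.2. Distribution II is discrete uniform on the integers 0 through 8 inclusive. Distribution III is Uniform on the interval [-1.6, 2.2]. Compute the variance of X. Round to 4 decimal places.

5.8341

Per component, I: μ=3, E[X²]=11.4; II: μ=4, E[X²]=22.6667; III: μ=0.3, E[X²]=1.29333.
E[X] = 0.34·3 + 0.33·4 + 0.33·0.3 = 2.439.
E[X²] = 0.34·11.4 + 0.33·22.6667 + 0.33·1.29333 = 11.7828.
Var(X) = E[X²] − (E[X])² = 11.7828 − 5.94872 = 5.83408.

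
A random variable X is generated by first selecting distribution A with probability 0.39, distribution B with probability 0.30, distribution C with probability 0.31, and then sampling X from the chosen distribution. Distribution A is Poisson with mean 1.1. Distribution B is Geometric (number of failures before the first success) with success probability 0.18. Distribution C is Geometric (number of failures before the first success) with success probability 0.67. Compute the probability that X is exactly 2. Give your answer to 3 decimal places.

Conditional on each component, P(X = 2): A: 0.201387; B: 0.121032; C: 0.072963.
By total probability, P(X = 2) = 0.39·0.201387 + 0.3·0.121032 + 0.31·0.072963 = 0.137469.

0.137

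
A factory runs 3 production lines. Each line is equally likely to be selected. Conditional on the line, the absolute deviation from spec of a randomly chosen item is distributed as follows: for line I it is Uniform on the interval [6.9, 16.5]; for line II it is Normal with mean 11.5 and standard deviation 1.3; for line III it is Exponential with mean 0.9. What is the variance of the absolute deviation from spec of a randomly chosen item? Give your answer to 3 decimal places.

Per component, I: μ=11.7, E[X²]=144.57; II: μ=11.5, E[X²]=133.94; III: μ=0.9, E[X²]=1.62.
E[X] = 0.333333·11.7 + 0.333333·11.5 + 0.333333·0.9 = 8.03333.
E[X²] = 0.333333·144.57 + 0.333333·133.94 + 0.333333·1.62 = 93.3767.
Var(X) = E[X²] − (E[X])² = 93.3767 − 64.5344 = 28.8422.

28.842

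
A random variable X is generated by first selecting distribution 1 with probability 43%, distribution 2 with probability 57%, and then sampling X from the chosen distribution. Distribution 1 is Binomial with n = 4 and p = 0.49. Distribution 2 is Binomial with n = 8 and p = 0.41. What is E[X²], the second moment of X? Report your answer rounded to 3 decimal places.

For each component E[X²] = Var + (mean)², giving 1: 4.8412; 2: 12.6936.
Overall E[X²] = 0.43·4.8412 + 0.57·12.6936 = 9.31707.

9.317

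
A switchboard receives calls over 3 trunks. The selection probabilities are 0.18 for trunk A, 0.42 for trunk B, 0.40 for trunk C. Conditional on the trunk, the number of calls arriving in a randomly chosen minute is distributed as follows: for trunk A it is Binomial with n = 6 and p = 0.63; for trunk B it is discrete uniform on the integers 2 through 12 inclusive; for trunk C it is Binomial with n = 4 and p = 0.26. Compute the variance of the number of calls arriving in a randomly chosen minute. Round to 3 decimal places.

Per component, A: μ=3.78, E[X²]=15.687; B: μ=7, E[X²]=59; C: μ=1.04, E[X²]=1.8512.
E[X] = 0.18·3.78 + 0.42·7 + 0.4·1.04 = 4.0364.
E[X²] = 0.18·15.687 + 0.42·59 + 0.4·1.8512 = 28.3441.
Var(X) = E[X²] − (E[X])² = 28.3441 − 16.2925 = 12.0516.

12.052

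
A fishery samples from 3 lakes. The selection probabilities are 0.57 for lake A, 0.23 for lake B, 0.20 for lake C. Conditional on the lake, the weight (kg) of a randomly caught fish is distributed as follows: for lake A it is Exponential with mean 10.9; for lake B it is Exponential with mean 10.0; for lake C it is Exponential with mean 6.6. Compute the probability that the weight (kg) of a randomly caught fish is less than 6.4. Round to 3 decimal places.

0.486

Conditional on each lake, P(X < 6.4): A: 0.444094; B: 0.472708; C: 0.620802.
By total probability, P(X < 6.4) = 0.57·0.444094 + 0.23·0.472708 + 0.2·0.620802 = 0.486017.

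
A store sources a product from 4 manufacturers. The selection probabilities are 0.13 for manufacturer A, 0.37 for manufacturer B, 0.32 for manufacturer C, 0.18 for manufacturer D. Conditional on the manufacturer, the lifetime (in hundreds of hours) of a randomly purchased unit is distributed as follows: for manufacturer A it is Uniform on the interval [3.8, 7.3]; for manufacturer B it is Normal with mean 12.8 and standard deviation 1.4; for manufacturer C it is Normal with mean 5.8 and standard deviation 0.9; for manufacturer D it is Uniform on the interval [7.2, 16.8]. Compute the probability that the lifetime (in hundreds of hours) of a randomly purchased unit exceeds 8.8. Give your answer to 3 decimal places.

0.519

Conditional on each manufacturer, P(X > 8.8): A: 0; B: 0.997863; C: 0.00042906; D: 0.833333.
By total probability, P(X > 8.8) = 0.13·0 + 0.37·0.997863 + 0.32·0.00042906 + 0.18·0.833333 = 0.519346.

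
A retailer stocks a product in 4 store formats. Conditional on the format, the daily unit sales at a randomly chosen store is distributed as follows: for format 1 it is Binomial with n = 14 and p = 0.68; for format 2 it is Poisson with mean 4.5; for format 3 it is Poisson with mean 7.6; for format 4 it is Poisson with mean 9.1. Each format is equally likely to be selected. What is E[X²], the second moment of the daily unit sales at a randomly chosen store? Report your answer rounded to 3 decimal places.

68.924

For each component E[X²] = Var + (mean)², giving 1: 93.6768; 2: 24.75; 3: 65.36; 4: 91.91.
Overall E[X²] = 0.25·93.6768 + 0.25·24.75 + 0.25·65.36 + 0.25·91.91 = 68.9242.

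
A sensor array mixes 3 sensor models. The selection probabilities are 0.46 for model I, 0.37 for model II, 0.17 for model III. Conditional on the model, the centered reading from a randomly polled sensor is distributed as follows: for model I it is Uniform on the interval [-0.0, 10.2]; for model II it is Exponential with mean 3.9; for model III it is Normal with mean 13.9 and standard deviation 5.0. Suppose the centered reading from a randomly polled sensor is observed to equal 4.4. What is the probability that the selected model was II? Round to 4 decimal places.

Likelihoods f(4.4 | ·): I: 0.0980392; II: 0.0829778; III: 0.0131232.
Posterior ∝ prior × likelihood. Numerator for II: 0.37·0.0829778 = 0.0307018.
Normalizing constant: 0.46·0.0980392 + 0.37·0.0829778 + 0.17·0.0131232 = 0.0780308.
P(II | observation) = 0.0307018 / 0.0780308 = 0.393458.

0.3935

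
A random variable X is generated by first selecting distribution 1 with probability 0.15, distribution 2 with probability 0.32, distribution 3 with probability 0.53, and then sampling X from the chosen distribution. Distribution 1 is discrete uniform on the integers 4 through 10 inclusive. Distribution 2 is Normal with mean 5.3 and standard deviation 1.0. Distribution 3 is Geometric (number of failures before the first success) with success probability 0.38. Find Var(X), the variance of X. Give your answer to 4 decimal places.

Per component, 1: μ=7, E[X²]=53; 2: μ=5.3, E[X²]=29.09; 3: μ=1.63158, E[X²]=6.95568.
E[X] = 0.15·7 + 0.32·5.3 + 0.53·1.63158 = 3.61074.
E[X²] = 0.15·53 + 0.32·29.09 + 0.53·6.95568 = 20.9453.
Var(X) = E[X²] − (E[X])² = 20.9453 − 13.0374 = 7.90789.

7.9079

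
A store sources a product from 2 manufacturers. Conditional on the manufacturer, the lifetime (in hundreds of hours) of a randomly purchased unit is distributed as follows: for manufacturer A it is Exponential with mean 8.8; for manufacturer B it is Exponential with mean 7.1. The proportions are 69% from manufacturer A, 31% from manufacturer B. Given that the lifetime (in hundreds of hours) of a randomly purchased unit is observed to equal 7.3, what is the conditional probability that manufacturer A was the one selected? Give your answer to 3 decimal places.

0.687

Likelihoods f(7.3 | ·): A: 0.0495736; B: 0.0503748.
Posterior ∝ prior × likelihood. Numerator for A: 0.69·0.0495736 = 0.0342058.
Normalizing constant: 0.69·0.0495736 + 0.31·0.0503748 = 0.049822.
P(A | observation) = 0.0342058 / 0.049822 = 0.68656.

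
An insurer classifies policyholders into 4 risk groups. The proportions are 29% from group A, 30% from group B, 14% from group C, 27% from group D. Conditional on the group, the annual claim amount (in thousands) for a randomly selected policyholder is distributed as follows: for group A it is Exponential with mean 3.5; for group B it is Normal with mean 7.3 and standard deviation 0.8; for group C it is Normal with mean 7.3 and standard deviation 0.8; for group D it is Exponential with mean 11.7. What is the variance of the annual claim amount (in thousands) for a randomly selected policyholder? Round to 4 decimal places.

50.2018

Per component, A: μ=3.5, E[X²]=24.5; B: μ=7.3, E[X²]=53.93; C: μ=7.3, E[X²]=53.93; D: μ=11.7, E[X²]=273.78.
E[X] = 0.29·3.5 + 0.3·7.3 + 0.14·7.3 + 0.27·11.7 = 7.386.
E[X²] = 0.29·24.5 + 0.3·53.93 + 0.14·53.93 + 0.27·273.78 = 104.755.
Var(X) = E[X²] − (E[X])² = 104.755 − 54.553 = 50.2018.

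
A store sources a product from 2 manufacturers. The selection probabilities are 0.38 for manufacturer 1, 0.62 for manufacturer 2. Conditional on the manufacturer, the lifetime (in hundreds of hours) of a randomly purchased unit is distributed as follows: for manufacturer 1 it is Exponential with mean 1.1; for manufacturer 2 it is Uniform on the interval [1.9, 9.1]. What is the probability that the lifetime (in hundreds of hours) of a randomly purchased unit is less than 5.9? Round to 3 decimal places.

Conditional on each manufacturer, P(X < 5.9): 1: 0.995316; 2: 0.555556.
By total probability, P(X < 5.9) = 0.38·0.995316 + 0.62·0.555556 = 0.722665.

0.723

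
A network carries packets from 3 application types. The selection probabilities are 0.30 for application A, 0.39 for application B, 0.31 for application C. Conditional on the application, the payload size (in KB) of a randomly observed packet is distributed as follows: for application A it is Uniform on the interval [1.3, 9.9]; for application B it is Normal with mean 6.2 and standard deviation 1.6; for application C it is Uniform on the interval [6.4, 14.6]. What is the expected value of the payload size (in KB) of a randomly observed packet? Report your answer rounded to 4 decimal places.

Component means — A: 5.6; B: 6.2; C: 10.5.
E[X] = 0.3·5.6 + 0.39·6.2 + 0.31·10.5 = 7.353.

7.3530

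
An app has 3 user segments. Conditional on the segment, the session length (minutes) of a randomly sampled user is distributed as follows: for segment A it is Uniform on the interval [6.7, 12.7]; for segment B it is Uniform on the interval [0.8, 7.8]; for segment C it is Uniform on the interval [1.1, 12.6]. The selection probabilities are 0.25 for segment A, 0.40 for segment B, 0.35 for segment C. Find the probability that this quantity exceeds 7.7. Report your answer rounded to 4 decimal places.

0.3632

Conditional on each segment, P(X > 7.7): A: 0.833333; B: 0.0142857; C: 0.426087.
By total probability, P(X > 7.7) = 0.25·0.833333 + 0.4·0.0142857 + 0.35·0.426087 = 0.363178.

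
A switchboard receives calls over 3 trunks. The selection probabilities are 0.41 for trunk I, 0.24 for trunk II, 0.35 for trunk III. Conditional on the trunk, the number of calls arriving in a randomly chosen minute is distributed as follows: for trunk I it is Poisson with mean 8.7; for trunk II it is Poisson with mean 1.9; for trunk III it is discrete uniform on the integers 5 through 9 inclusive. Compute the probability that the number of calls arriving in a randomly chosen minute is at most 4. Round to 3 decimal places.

0.256

Conditional on each trunk, P(X ≤ 4): I: 0.0659685; II: 0.955919; III: 0.
By total probability, P(X ≤ 4) = 0.41·0.0659685 + 0.24·0.955919 + 0.35·0 = 0.256468.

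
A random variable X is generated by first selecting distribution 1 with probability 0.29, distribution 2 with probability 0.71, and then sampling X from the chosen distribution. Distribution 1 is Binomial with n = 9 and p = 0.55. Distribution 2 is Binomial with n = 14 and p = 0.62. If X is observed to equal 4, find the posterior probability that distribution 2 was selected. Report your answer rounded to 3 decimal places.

0.097

Likelihoods P(X=4 | ·): 1: 0.212757; 2: 0.00928617.
Posterior ∝ prior × likelihood. Numerator for 2: 0.71·0.00928617 = 0.00659318.
Normalizing constant: 0.29·0.212757 + 0.71·0.00928617 = 0.0682927.
P(2 | observation) = 0.00659318 / 0.0682927 = 0.096543.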